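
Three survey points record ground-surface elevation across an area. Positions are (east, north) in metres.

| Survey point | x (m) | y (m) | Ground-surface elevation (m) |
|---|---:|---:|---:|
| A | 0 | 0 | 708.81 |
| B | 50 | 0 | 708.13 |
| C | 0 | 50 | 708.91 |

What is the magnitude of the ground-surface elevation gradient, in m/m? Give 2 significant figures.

∂z/∂x = (708.13 − 708.81) / (50 − 0) = -0.01360
∂z/∂y = (708.91 − 708.81) / (50 − 0) = +0.002000
|∇f| = √(-0.01360² + 0.002000²) = 0.01375 m/m

0.014 m/m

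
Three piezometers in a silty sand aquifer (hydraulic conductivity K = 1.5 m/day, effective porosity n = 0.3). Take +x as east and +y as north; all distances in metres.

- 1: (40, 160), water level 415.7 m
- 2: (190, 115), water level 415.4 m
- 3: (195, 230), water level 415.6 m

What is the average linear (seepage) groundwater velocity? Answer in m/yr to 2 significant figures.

Three-point gradient (reference 1): Δ to 2 = (150, -45, -0.3), Δ to 3 = (155, 70, -0.1).
∂h/∂x = -0.001459, ∂h/∂y = +0.001803 (det = 17475).
|∇h| = √(-0.001459² + 0.001803²) = 0.002319
Seepage velocity v = K·i/n = 1.5 × 0.002319 / 0.3 = 0.01159 m/day = 4.233 m/yr.

4.2 m/yr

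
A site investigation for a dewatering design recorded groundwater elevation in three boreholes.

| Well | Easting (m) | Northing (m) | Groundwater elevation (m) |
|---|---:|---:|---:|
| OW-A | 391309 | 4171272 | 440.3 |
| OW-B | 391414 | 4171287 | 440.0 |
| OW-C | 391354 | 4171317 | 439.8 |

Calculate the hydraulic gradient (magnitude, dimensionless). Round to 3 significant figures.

Three-point gradient (reference OW-A): Δ to OW-B = (105, 15, -0.3), Δ to OW-C = (45, 45, -0.5).
∂h/∂x = -0.001481, ∂h/∂y = -0.009630 (det = 4050).
|∇h| = √(-0.001481² + -0.009630²) = 0.009743

0.00974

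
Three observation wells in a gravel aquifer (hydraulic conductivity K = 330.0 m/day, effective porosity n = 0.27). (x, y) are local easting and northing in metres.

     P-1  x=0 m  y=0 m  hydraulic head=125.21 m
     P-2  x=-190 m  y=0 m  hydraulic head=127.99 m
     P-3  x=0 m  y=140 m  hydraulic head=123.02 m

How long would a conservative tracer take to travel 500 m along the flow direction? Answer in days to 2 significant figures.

∂h/∂x = (127.99 − 125.21) / (-190 − 0) = -0.01463
∂h/∂y = (123.02 − 125.21) / (140 − 0) = -0.01564
|∇h| = √(-0.01463² + -0.01564²) = 0.02142
Seepage velocity v = K·i/n = 330.0 × 0.02142 / 0.27 = 26.18 m/day.
t = 500 / 26.18 = 19.1 days.

19 days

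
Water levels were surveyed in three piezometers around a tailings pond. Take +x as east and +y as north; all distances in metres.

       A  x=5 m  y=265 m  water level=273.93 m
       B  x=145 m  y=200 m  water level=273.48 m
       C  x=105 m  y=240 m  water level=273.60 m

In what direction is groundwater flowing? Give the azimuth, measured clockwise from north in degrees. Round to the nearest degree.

083°

Differences from A: to B (Δx, Δy, Δh) = (140, -65, -0.45); to C = (100, -25, -0.33).
Solve a·Δx + b·Δy = Δh: det = 140·(-25) − 100·(-65) = 3000.
∂h/∂x = [(-0.45)·(-25) − (-0.33)·(-65)] / 3000 = -0.003400
∂h/∂y = [140·(-0.33) − 100·(-0.45)] / 3000 = -0.0004000
Flow direction (−∇h) has components (+0.003400 E, +0.0004000 N).
Azimuth = atan2(E, N) = atan2(+0.003400, +0.0004000) = 83.3° ≈ 083°.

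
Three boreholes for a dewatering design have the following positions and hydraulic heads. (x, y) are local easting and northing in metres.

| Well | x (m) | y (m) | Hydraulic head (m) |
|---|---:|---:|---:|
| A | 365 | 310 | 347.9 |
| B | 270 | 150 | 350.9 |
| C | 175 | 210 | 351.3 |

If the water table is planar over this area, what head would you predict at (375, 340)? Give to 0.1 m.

347.4 m

Three-point gradient (reference A): Δ to B = (-95, -160, +3.0), Δ to C = (-190, -100, +3.4).
∂h/∂x = -0.01167, ∂h/∂y = -0.01182 (det = -20900).
h(375, 340) = 347.9 + (-0.01167)·(10) + (-0.01182)·(30) = 347.9 -0.117 -0.355 = 347.429 m.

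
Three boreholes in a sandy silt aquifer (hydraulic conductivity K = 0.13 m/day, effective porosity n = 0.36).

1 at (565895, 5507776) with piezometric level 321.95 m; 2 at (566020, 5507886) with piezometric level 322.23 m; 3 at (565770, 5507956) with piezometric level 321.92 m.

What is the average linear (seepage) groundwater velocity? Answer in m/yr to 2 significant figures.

0.23 m/yr

With h = a·x + b·y + c and 1 as origin, the differences give:
  125·a + 110·b = +0.28
  (-125)·a + 180·b = -0.03
Eliminate b (×180 and ×110, subtract): 36250·a = 53.700 → a = ∂h/∂x = +0.001481
Back-substitute: b = ∂h/∂y = +0.0008621.
|∇h| = √(0.001481² + 0.0008621²) = 0.001714
Seepage velocity v = K·i/n = 0.13 × 0.001714 / 0.36 = 0.0006189 m/day = 0.2261 m/yr.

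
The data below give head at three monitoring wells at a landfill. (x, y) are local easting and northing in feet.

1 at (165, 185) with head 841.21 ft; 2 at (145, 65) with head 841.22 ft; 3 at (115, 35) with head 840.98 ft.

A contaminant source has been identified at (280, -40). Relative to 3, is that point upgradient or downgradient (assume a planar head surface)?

Differences from 1: to 2 (Δx, Δy, Δh) = (-20, -120, +0.01); to 3 = (-50, -150, -0.23).
Solve a·Δx + b·Δy = Δh: det = (-20)·(-150) − (-50)·(-120) = -3000.
∂h/∂x = [(+0.01)·(-150) − (-0.23)·(-120)] / -3000 = +0.009700
∂h/∂y = [(-20)·(-0.23) − (-50)·(+0.01)] / -3000 = -0.001700
Head at (280, -40) = 841.21 + (+0.009700)·(115) + (-0.001700)·(-225) = 842.71 ft.
That is higher than the 840.98 ft at 3, so the point is upgradient.

upgradient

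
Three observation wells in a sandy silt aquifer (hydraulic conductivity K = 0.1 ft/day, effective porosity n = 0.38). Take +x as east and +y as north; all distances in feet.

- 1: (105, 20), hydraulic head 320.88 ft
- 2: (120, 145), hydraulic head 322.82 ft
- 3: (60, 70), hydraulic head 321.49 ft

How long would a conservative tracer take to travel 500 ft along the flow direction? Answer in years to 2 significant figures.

Differences from 1: to 2 (Δx, Δy, Δh) = (15, 125, +1.94); to 3 = (-45, 50, +0.61).
Determinant of the coordinate differences = 15·50 − (-45)·125 = 6375.
∂h/∂x = [(+1.94)·50 − (+0.61)·125] / 6375 = +0.003255
∂h/∂y = [15·(+0.61) − (-45)·(+1.94)] / 6375 = +0.01513
|∇h| = √(0.003255² + 0.01513²) = 0.01548
Seepage velocity v = K·i/n = 0.1 × 0.01548 / 0.38 = 0.004074 ft/day.
t = 500 / 0.004074 = 1.227e+05 days = 336 years.

340 years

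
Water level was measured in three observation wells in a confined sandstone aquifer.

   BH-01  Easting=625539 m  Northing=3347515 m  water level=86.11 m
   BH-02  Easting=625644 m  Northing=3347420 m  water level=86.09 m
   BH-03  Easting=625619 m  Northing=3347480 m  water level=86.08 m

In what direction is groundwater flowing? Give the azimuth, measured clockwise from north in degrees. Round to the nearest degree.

054°

Differences from BH-01: to BH-02 (Δx, Δy, Δh) = (105, -95, -0.02); to BH-03 = (80, -35, -0.03).
Determinant of the coordinate differences = 105·(-35) − 80·(-95) = 3925.
∂h/∂x = [(-0.02)·(-35) − (-0.03)·(-95)] / 3925 = -0.0005478
∂h/∂y = [105·(-0.03) − 80·(-0.02)] / 3925 = -0.0003949
Flow direction (−∇h) has components (+0.0005478 E, +0.0003949 N).
Azimuth = atan2(E, N) = atan2(+0.0005478, +0.0003949) = 54.2° ≈ 054°.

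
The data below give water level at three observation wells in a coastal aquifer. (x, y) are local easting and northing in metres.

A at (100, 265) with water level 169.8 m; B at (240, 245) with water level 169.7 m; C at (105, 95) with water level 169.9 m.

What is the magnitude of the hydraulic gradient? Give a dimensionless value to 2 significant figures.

Differences from A: to B (Δx, Δy, Δh) = (140, -20, -0.1); to C = (5, -170, +0.1).
Determinant of the coordinate differences = 140·(-170) − 5·(-20) = -23700.
∂h/∂x = [(-0.1)·(-170) − (+0.1)·(-20)] / -23700 = -0.0008017
∂h/∂y = [140·(+0.1) − 5·(-0.1)] / -23700 = -0.0006118
|∇h| = √(-0.0008017² + -0.0006118²) = 0.001008

0.0010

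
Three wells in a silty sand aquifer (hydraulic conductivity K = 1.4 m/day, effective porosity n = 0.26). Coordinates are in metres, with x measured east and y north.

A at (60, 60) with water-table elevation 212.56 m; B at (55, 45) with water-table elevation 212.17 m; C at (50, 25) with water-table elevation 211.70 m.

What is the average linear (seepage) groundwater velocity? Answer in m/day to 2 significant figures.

0.18 m/day

With h = a·x + b·y + c and A as origin, the differences give:
  (-5)·a + (-15)·b = -0.39
  (-10)·a + (-35)·b = -0.86
Eliminate b (×(-35) and ×(-15), subtract): 25·a = 0.750 → a = ∂h/∂x = +0.03000
Back-substitute: b = ∂h/∂y = +0.01600.
|∇h| = √(0.03000² + 0.01600²) = 0.034
Seepage velocity v = K·i/n = 1.4 × 0.034 / 0.26 = 0.1831 m/day.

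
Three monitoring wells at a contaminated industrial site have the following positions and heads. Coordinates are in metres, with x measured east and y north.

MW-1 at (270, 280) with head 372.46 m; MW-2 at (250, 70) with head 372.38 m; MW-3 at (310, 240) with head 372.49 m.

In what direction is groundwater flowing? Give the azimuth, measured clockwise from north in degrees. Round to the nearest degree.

255°

Taking MW-1 as reference: MW-2−MW-1 = (-20, -210, -0.08); MW-3−MW-1 = (40, -40, +0.03).
Solve a·Δx + b·Δy = Δh: det = (-20)·(-40) − 40·(-210) = 9200.
∂h/∂x = [(-0.08)·(-40) − (+0.03)·(-210)] / 9200 = +0.001033
∂h/∂y = [(-20)·(+0.03) − 40·(-0.08)] / 9200 = +0.0002826
Flow direction (−∇h) has components (-0.001033 E, -0.0002826 N).
Azimuth = atan2(E, N) = atan2(-0.001033, -0.0002826) = 254.7° ≈ 255°.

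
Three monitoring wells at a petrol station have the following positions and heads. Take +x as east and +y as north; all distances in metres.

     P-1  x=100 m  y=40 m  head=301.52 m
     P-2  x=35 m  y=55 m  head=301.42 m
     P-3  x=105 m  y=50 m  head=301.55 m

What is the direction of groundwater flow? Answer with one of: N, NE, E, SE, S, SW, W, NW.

SW

Taking P-1 as reference: P-2−P-1 = (-65, 15, -0.10); P-3−P-1 = (5, 10, +0.03).
Solve a·Δx + b·Δy = Δh: det = (-65)·10 − 5·15 = -725.
∂h/∂x = [(-0.10)·10 − (+0.03)·15] / -725 = +0.002000
∂h/∂y = [(-65)·(+0.03) − 5·(-0.10)] / -725 = +0.002000
Flow = −∇h = (-0.002000 east, -0.002000 north), which points southwest.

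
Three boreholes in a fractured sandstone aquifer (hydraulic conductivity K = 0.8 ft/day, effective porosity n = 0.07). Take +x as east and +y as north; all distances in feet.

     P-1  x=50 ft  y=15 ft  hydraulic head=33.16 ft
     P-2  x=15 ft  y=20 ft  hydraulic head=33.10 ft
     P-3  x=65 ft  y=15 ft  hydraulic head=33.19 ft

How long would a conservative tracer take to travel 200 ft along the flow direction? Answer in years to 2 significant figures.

Three-point gradient (reference P-1): Δ to P-2 = (-35, 5, -0.06), Δ to P-3 = (15, 0, +0.03).
∂h/∂x = +0.002000, ∂h/∂y = +0.002000 (det = -75).
|∇h| = √(0.002000² + 0.002000²) = 0.002828
Seepage velocity v = K·i/n = 0.8 × 0.002828 / 0.07 = 0.03232 ft/day.
t = 200 / 0.03232 = 6188 days = 16.9 years.

17 years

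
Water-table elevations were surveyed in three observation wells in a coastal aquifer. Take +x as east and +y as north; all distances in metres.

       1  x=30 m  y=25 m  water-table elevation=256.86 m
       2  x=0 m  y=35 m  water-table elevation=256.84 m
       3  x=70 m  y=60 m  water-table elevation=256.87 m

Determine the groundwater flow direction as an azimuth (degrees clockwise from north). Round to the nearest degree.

With h = a·x + b·y + c and 1 as origin, the differences give:
  (-30)·a + 10·b = -0.02
  40·a + 35·b = +0.01
Eliminate b (×35 and ×10, subtract): -1450·a = -0.800 → a = ∂h/∂x = +0.0005517
Back-substitute: b = ∂h/∂y = -0.0003448.
Flow direction (−∇h) has components (-0.0005517 E, +0.0003448 N).
Azimuth = atan2(E, N) = atan2(-0.0005517, +0.0003448) = 302.0° ≈ 302°.

302°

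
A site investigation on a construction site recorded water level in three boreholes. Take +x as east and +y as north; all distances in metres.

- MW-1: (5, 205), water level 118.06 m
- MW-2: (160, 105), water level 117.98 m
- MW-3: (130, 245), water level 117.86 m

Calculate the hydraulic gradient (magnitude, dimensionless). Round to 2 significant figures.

0.0017

Differences from MW-1: to MW-2 (Δx, Δy, Δh) = (155, -100, -0.08); to MW-3 = (125, 40, -0.20).
Determinant of the coordinate differences = 155·40 − 125·(-100) = 18700.
∂h/∂x = [(-0.08)·40 − (-0.20)·(-100)] / 18700 = -0.001241
∂h/∂y = [155·(-0.20) − 125·(-0.08)] / 18700 = -0.001123
|∇h| = √(-0.001241² + -0.001123²) = 0.001674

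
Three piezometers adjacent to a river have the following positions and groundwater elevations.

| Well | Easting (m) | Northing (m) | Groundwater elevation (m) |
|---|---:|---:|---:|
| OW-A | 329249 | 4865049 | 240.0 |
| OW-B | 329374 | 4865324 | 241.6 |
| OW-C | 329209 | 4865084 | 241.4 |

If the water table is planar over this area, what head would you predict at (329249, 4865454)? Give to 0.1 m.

Taking OW-A as reference: OW-B−OW-A = (125, 275, +1.6); OW-C−OW-A = (-40, 35, +1.4).
Determinant of the coordinate differences = 125·35 − (-40)·275 = 15375.
∂h/∂x = [(+1.6)·35 − (+1.4)·275] / 15375 = -0.02140
∂h/∂y = [125·(+1.4) − (-40)·(+1.6)] / 15375 = +0.01554
h(329249, 4865454) = 240.0 + (-0.02140)·(0) + (+0.01554)·(405) = 240.0 -0.000 +6.296 = 246.296 m.

246.3 m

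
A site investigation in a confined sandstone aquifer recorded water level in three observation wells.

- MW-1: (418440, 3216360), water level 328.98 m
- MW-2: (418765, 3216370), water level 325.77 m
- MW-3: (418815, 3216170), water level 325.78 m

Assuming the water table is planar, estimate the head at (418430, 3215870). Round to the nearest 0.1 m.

330.3 m

Taking MW-1 as reference: MW-2−MW-1 = (325, 10, -3.21); MW-3−MW-1 = (375, -190, -3.20).
Solve a·Δx + b·Δy = Δh: det = 325·(-190) − 375·10 = -65500.
∂h/∂x = [(-3.21)·(-190) − (-3.20)·10] / -65500 = -0.009800
∂h/∂y = [325·(-3.20) − 375·(-3.21)] / -65500 = -0.002500
h(418430, 3215870) = 328.98 + (-0.009800)·(-10) + (-0.002500)·(-490) = 328.98 +0.098 +1.225 = 330.303 m.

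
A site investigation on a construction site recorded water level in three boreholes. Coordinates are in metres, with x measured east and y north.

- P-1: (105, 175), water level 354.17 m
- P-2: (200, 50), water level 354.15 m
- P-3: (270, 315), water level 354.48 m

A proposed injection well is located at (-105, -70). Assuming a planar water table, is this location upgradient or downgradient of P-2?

Differences from P-1: to P-2 (Δx, Δy, Δh) = (95, -125, -0.02); to P-3 = (165, 140, +0.31).
Determinant of the coordinate differences = 95·140 − 165·(-125) = 33925.
∂h/∂x = [(-0.02)·140 − (+0.31)·(-125)] / 33925 = +0.001060
∂h/∂y = [95·(+0.31) − 165·(-0.02)] / 33925 = +0.0009654
Head at (-105, -70) = 354.17 + (+0.001060)·(-210) + (+0.0009654)·(-245) = 353.71 m.
That is lower than the 354.15 m at P-2, so the point is downgradient.

downgradient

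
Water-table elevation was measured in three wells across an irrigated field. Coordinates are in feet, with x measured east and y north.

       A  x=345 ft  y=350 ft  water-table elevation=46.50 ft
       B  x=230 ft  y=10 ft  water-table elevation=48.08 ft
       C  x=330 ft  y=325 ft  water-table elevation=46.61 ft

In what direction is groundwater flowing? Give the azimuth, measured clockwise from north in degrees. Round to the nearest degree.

Three-point gradient (reference A): Δ to B = (-115, -340, +1.58), Δ to C = (-15, -25, +0.11).
∂h/∂x = +0.0009438, ∂h/∂y = -0.004966 (det = -2225).
Flow direction (−∇h) has components (-0.0009438 E, +0.004966 N).
Azimuth = atan2(E, N) = atan2(-0.0009438, +0.004966) = 349.2° ≈ 349°.

349°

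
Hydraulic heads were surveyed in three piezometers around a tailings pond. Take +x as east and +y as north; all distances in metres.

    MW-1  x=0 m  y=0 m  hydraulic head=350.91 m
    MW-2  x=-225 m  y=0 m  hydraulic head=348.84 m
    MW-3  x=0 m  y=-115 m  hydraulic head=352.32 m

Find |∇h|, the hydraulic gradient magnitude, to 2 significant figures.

∂h/∂x = (348.84 − 350.91) / (-225 − 0) = +0.009200
∂h/∂y = (352.32 − 350.91) / (-115 − 0) = -0.01226
|∇h| = √(0.009200² + -0.01226²) = 0.01533

0.015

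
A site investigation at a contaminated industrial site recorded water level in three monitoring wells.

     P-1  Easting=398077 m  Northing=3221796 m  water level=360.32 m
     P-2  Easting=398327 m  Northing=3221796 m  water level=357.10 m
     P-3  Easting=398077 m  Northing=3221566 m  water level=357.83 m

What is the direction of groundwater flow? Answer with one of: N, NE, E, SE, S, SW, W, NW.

SE

∂h/∂x = (357.10 − 360.32) / (398327 − 398077) = -0.01288
∂h/∂y = (357.83 − 360.32) / (3221566 − 3221796) = +0.01083
Flow = −∇h = (+0.01288 east, -0.01083 north), which points southeast.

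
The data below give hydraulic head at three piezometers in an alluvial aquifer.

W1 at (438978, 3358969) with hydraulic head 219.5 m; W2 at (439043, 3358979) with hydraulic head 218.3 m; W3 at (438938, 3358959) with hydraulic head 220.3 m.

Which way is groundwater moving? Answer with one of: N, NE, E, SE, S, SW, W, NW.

NE

Taking W1 as reference: W2−W1 = (65, 10, -1.2); W3−W1 = (-40, -10, +0.8).
Solve a·Δx + b·Δy = Δh: det = 65·(-10) − (-40)·10 = -250.
∂h/∂x = [(-1.2)·(-10) − (+0.8)·10] / -250 = -0.01600
∂h/∂y = [65·(+0.8) − (-40)·(-1.2)] / -250 = -0.01600
Flow = −∇h = (+0.01600 east, +0.01600 north), which points northeast.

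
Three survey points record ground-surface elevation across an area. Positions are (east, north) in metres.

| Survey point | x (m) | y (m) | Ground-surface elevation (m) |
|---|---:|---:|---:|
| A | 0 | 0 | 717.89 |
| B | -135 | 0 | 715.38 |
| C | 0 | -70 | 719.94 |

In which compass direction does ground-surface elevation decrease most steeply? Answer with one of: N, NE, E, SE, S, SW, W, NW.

∂z/∂x = (715.38 − 717.89) / (-135 − 0) = +0.01859
∂z/∂y = (719.94 − 717.89) / (-70 − 0) = -0.02929
Steepest decrease is along −∇f = (-0.01859 E, +0.02929 N) → northwest.

NW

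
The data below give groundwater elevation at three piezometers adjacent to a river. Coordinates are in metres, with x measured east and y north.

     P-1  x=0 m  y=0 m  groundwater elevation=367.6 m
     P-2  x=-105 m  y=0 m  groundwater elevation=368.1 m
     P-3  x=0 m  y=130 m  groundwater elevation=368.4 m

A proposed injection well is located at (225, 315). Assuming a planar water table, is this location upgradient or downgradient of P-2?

upgradient

∂h/∂x = (368.1 − 367.6) / (-105 − 0) = -0.004762
∂h/∂y = (368.4 − 367.6) / (130 − 0) = +0.006154
Head at (225, 315) = 367.6 + (-0.004762)·(225) + (+0.006154)·(315) = 368.47 m.
That is higher than the 368.1 m at P-2, so the point is upgradient.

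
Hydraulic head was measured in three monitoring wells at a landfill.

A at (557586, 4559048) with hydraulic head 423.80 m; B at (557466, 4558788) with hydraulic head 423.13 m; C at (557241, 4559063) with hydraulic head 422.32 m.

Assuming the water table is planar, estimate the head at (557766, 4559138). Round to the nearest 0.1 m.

Three-point gradient (reference A): Δ to B = (-120, -260, -0.67), Δ to C = (-345, 15, -1.48).
∂h/∂x = +0.004315, ∂h/∂y = +0.0005852 (det = -91500).
h(557766, 4559138) = 423.80 + (+0.004315)·(180) + (+0.0005852)·(90) = 423.80 +0.777 +0.053 = 424.629 m.

424.6 m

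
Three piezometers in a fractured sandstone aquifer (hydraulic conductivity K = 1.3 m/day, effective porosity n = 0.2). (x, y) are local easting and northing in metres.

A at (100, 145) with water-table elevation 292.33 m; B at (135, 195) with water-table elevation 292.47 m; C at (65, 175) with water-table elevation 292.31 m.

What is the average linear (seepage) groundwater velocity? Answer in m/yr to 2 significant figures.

Taking A as reference: B−A = (35, 50, +0.14); C−A = (-35, 30, -0.02).
Solve a·Δx + b·Δy = Δh: det = 35·30 − (-35)·50 = 2800.
∂h/∂x = [(+0.14)·30 − (-0.02)·50] / 2800 = +0.001857
∂h/∂y = [35·(-0.02) − (-35)·(+0.14)] / 2800 = +0.001500
|∇h| = √(0.001857² + 0.001500²) = 0.002387
Seepage velocity v = K·i/n = 1.3 × 0.002387 / 0.2 = 0.01552 m/day = 5.669 m/yr.

5.7 m/yr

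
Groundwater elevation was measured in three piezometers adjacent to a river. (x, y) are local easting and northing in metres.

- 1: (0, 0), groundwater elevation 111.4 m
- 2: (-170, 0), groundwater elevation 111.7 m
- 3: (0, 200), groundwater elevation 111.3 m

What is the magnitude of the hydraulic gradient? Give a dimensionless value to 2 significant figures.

0.0018

∂h/∂x = (111.7 − 111.4) / (-170 − 0) = -0.001765
∂h/∂y = (111.3 − 111.4) / (200 − 0) = -0.0005000
|∇h| = √(-0.001765² + -0.0005000²) = 0.001834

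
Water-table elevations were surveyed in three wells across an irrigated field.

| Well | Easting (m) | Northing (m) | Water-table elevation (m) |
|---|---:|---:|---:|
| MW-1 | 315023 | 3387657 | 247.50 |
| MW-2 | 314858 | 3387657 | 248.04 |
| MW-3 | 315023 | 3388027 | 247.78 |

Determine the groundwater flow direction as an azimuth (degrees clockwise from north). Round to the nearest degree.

103°

∂h/∂x = (248.04 − 247.50) / (314858 − 315023) = -0.003273
∂h/∂y = (247.78 − 247.50) / (3388027 − 3387657) = +0.0007568
Flow direction (−∇h) has components (+0.003273 E, -0.0007568 N).
Azimuth = atan2(E, N) = atan2(+0.003273, -0.0007568) = 103.0° ≈ 103°.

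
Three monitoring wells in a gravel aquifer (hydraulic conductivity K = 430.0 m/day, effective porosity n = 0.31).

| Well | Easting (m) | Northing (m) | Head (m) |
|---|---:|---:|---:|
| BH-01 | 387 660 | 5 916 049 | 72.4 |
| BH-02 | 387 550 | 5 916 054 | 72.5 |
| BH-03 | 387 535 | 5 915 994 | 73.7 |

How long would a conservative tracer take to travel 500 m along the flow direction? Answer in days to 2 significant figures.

18 days

Taking BH-01 as reference: BH-02−BH-01 = (-110, 5, +0.1); BH-03−BH-01 = (-125, -55, +1.3).
Solve a·Δx + b·Δy = Δh: det = (-110)·(-55) − (-125)·5 = 6675.
∂h/∂x = [(+0.1)·(-55) − (+1.3)·5] / 6675 = -0.001798
∂h/∂y = [(-110)·(+1.3) − (-125)·(+0.1)] / 6675 = -0.01955
|∇h| = √(-0.001798² + -0.01955²) = 0.01963
Seepage velocity v = K·i/n = 430.0 × 0.01963 / 0.31 = 27.23 m/day.
t = 500 / 27.23 = 18.36 days.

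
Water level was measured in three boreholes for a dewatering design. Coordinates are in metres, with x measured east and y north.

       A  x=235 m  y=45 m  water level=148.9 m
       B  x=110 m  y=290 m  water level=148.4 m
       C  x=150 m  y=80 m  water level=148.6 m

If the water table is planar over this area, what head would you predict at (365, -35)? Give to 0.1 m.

149.4 m

Differences from A: to B (Δx, Δy, Δh) = (-125, 245, -0.5); to C = (-85, 35, -0.3).
Determinant of the coordinate differences = (-125)·35 − (-85)·245 = 16450.
∂h/∂x = [(-0.5)·35 − (-0.3)·245] / 16450 = +0.003404
∂h/∂y = [(-125)·(-0.3) − (-85)·(-0.5)] / 16450 = -0.0003040
h(365, -35) = 148.9 + (+0.003404)·(130) + (-0.0003040)·(-80) = 148.9 +0.443 +0.024 = 149.367 m.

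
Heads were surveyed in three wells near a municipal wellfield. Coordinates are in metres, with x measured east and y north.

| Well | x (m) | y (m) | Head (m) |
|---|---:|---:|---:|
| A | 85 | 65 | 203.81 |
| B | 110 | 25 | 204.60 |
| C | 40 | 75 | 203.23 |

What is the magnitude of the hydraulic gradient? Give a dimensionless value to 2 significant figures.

With h = a·x + b·y + c and A as origin, the differences give:
  25·a + (-40)·b = +0.79
  (-45)·a + 10·b = -0.58
Eliminate b (×10 and ×(-40), subtract): -1550·a = -15.300 → a = ∂h/∂x = +0.009871
Back-substitute: b = ∂h/∂y = -0.01358.
|∇h| = √(0.009871² + -0.01358²) = 0.01679

0.017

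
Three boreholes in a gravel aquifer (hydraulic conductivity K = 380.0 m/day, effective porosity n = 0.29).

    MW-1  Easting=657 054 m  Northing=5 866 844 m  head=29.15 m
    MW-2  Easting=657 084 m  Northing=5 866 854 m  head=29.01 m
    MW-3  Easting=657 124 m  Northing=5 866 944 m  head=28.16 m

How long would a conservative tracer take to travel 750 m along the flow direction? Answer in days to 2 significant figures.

Taking MW-1 as reference: MW-2−MW-1 = (30, 10, -0.14); MW-3−MW-1 = (70, 100, -0.99).
Determinant of the coordinate differences = 30·100 − 70·10 = 2300.
∂h/∂x = [(-0.14)·100 − (-0.99)·10] / 2300 = -0.001783
∂h/∂y = [30·(-0.99) − 70·(-0.14)] / 2300 = -0.008652
|∇h| = √(-0.001783² + -0.008652²) = 0.008834
Seepage velocity v = K·i/n = 380.0 × 0.008834 / 0.29 = 11.58 m/day.
t = 750 / 11.58 = 64.77 days.

65 days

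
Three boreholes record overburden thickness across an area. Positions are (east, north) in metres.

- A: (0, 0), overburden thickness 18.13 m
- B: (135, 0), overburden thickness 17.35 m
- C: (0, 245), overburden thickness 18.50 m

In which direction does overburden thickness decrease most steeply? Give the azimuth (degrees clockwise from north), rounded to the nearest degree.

∂d/∂x = (17.35 − 18.13) / (135 − 0) = -0.005778
∂d/∂y = (18.50 − 18.13) / (245 − 0) = +0.001510
Steepest decrease is along −∇f: components (+0.005778 E, -0.001510 N).
Azimuth = atan2(+0.005778, -0.001510) = 104.6° ≈ 105°.

105°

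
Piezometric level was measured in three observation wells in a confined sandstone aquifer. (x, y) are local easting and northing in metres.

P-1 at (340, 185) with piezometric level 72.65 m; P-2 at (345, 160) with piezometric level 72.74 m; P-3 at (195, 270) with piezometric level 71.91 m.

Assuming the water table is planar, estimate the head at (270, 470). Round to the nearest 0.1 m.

Differences from P-1: to P-2 (Δx, Δy, Δh) = (5, -25, +0.09); to P-3 = (-145, 85, -0.74).
Determinant of the coordinate differences = 5·85 − (-145)·(-25) = -3200.
∂h/∂x = [(+0.09)·85 − (-0.74)·(-25)] / -3200 = +0.003391
∂h/∂y = [5·(-0.74) − (-145)·(+0.09)] / -3200 = -0.002922
h(270, 470) = 72.65 + (+0.003391)·(-70) + (-0.002922)·(285) = 72.65 -0.237 -0.833 = 71.580 m.

71.6 m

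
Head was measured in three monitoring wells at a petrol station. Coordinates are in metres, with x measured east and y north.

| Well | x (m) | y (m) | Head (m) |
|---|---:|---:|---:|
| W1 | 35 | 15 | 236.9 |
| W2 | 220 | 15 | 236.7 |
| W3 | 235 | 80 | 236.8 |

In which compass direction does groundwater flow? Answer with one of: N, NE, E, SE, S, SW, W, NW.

SE

Taking W1 as reference: W2−W1 = (185, 0, -0.2); W3−W1 = (200, 65, -0.1).
Determinant of the coordinate differences = 185·65 − 200·0 = 12025.
∂h/∂x = [(-0.2)·65 − (-0.1)·0] / 12025 = -0.001081
∂h/∂y = [185·(-0.1) − 200·(-0.2)] / 12025 = +0.001788
Flow = −∇h = (+0.001081 east, -0.001788 north), which points southeast.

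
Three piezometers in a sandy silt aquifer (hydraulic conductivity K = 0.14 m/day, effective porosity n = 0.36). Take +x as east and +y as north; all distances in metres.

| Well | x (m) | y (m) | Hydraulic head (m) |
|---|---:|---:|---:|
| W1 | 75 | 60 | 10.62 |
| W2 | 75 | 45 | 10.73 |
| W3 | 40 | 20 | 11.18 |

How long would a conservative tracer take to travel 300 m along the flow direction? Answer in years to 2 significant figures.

200 years

Taking W1 as reference: W2−W1 = (0, -15, +0.11); W3−W1 = (-35, -40, +0.56).
Determinant of the coordinate differences = 0·(-40) − (-35)·(-15) = -525.
∂h/∂x = [(+0.11)·(-40) − (+0.56)·(-15)] / -525 = -0.007619
∂h/∂y = [0·(+0.56) − (-35)·(+0.11)] / -525 = -0.007333
|∇h| = √(-0.007619² + -0.007333²) = 0.01057
Seepage velocity v = K·i/n = 0.14 × 0.01057 / 0.36 = 0.004111 m/day.
t = 300 / 0.004111 = 7.297e+04 days = 200 years.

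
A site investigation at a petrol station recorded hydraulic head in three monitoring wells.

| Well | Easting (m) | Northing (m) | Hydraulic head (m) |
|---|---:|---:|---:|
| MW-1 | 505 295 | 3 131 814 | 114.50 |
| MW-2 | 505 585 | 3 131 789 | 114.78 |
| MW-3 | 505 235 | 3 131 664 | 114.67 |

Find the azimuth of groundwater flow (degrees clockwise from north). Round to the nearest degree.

330°

Taking MW-1 as reference: MW-2−MW-1 = (290, -25, +0.28); MW-3−MW-1 = (-60, -150, +0.17).
Solve a·Δx + b·Δy = Δh: det = 290·(-150) − (-60)·(-25) = -45000.
∂h/∂x = [(+0.28)·(-150) − (+0.17)·(-25)] / -45000 = +0.0008389
∂h/∂y = [290·(+0.17) − (-60)·(+0.28)] / -45000 = -0.001469
Flow direction (−∇h) has components (-0.0008389 E, +0.001469 N).
Azimuth = atan2(E, N) = atan2(-0.0008389, +0.001469) = 330.3° ≈ 330°.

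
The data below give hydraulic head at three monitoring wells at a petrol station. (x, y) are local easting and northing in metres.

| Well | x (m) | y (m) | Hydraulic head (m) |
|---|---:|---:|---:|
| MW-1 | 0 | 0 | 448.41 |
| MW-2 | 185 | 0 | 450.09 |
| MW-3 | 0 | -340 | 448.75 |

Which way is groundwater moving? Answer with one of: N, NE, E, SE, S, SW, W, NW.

∂h/∂x = (450.09 − 448.41) / (185 − 0) = +0.009081
∂h/∂y = (448.75 − 448.41) / (-340 − 0) = -0.0010000
Flow = −∇h = (-0.009081 east, +0.0010000 north), which points west.

W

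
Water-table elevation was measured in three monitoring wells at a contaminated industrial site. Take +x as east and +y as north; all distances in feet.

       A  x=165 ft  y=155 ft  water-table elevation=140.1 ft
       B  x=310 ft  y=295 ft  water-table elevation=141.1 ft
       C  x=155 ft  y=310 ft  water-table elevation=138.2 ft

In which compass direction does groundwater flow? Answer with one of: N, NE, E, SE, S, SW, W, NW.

NW

Three-point gradient (reference A): Δ to B = (145, 140, +1.0), Δ to C = (-10, 155, -1.9).
∂h/∂x = +0.01763, ∂h/∂y = -0.01112 (det = 23875).
Flow = −∇h = (-0.01763 east, +0.01112 north), which points northwest.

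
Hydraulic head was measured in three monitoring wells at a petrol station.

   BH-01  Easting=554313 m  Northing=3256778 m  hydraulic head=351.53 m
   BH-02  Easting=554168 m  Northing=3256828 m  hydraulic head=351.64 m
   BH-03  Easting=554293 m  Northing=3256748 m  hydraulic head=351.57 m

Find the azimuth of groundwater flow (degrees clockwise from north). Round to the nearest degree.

With h = a·x + b·y + c and BH-01 as origin, the differences give:
  (-145)·a + 50·b = +0.11
  (-20)·a + (-30)·b = +0.04
Eliminate b (×(-30) and ×50, subtract): 5350·a = -5.300 → a = ∂h/∂x = -0.0009907
Back-substitute: b = ∂h/∂y = -0.0006729.
Flow direction (−∇h) has components (+0.0009907 E, +0.0006729 N).
Azimuth = atan2(E, N) = atan2(+0.0009907, +0.0006729) = 55.8° ≈ 056°.

056°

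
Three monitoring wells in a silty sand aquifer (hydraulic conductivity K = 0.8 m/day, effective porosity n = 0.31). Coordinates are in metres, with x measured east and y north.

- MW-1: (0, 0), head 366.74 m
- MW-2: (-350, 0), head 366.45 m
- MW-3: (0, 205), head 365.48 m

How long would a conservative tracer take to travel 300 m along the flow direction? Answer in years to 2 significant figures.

∂h/∂x = (366.45 − 366.74) / (-350 − 0) = +0.0008286
∂h/∂y = (365.48 − 366.74) / (205 − 0) = -0.006146
|∇h| = √(0.0008286² + -0.006146²) = 0.006202
Seepage velocity v = K·i/n = 0.8 × 0.006202 / 0.31 = 0.01601 m/day.
t = 300 / 0.01601 = 1.874e+04 days = 51.3 years.

51 years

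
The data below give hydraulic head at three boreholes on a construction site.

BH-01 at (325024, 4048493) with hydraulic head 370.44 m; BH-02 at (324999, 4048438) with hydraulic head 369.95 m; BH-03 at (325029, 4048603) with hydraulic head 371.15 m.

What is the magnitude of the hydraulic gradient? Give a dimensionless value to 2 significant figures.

0.0086

Three-point gradient (reference BH-01): Δ to BH-02 = (-25, -55, -0.49), Δ to BH-03 = (5, 110, +0.71).
∂h/∂x = +0.006000, ∂h/∂y = +0.006182 (det = -2475).
|∇h| = √(0.006000² + 0.006182²) = 0.008615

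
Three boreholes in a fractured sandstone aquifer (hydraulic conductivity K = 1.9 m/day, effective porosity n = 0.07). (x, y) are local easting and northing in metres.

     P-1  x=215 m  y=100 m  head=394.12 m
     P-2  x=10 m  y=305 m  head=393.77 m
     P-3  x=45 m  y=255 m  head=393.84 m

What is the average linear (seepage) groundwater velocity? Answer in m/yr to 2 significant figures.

12 m/yr

With h = a·x + b·y + c and P-1 as origin, the differences give:
  (-205)·a + 205·b = -0.35
  (-170)·a + 155·b = -0.28
Eliminate b (×155 and ×205, subtract): 3075·a = 3.150 → a = ∂h/∂x = +0.001024
Back-substitute: b = ∂h/∂y = -0.0006829.
|∇h| = √(0.001024² + -0.0006829²) = 0.001231
Seepage velocity v = K·i/n = 1.9 × 0.001231 / 0.07 = 0.03341 m/day = 12.2 m/yr.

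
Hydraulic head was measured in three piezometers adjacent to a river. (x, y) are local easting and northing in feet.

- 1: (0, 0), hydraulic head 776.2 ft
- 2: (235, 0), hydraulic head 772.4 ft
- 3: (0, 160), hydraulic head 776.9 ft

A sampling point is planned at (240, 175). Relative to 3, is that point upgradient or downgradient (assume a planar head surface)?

∂h/∂x = (772.4 − 776.2) / (235 − 0) = -0.01617
∂h/∂y = (776.9 − 776.2) / (160 − 0) = +0.004375
Head at (240, 175) = 776.2 + (-0.01617)·(240) + (+0.004375)·(175) = 773.08 ft.
That is lower than the 776.9 ft at 3, so the point is downgradient.

downgradient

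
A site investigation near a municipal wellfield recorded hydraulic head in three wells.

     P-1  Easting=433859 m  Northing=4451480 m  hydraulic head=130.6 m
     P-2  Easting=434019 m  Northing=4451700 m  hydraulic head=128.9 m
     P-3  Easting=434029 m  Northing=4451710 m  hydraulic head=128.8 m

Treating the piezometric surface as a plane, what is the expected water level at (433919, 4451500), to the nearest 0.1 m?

130.1 m

Differences from P-1: to P-2 (Δx, Δy, Δh) = (160, 220, -1.7); to P-3 = (170, 230, -1.8).
Solve a·Δx + b·Δy = Δh: det = 160·230 − 170·220 = -600.
∂h/∂x = [(-1.7)·230 − (-1.8)·220] / -600 = -0.008333
∂h/∂y = [160·(-1.8) − 170·(-1.7)] / -600 = -0.001667
h(433919, 4451500) = 130.6 + (-0.008333)·(60) + (-0.001667)·(20) = 130.6 -0.500 -0.033 = 130.067 m.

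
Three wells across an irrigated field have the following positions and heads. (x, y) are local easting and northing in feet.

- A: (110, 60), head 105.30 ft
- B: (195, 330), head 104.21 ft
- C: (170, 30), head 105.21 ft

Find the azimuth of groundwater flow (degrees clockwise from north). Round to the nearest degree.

With h = a·x + b·y + c and A as origin, the differences give:
  85·a + 270·b = -1.09
  60·a + (-30)·b = -0.09
Eliminate b (×(-30) and ×270, subtract): -18750·a = 57.000 → a = ∂h/∂x = -0.003040
Back-substitute: b = ∂h/∂y = -0.003080.
Flow direction (−∇h) has components (+0.003040 E, +0.003080 N).
Azimuth = atan2(E, N) = atan2(+0.003040, +0.003080) = 44.6° ≈ 045°.

045°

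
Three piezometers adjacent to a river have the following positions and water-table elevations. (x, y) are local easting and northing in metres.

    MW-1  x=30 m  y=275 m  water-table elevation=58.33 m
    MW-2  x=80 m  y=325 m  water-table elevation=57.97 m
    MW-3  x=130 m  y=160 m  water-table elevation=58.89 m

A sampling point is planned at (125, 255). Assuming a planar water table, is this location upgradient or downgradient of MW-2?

upgradient

Differences from MW-1: to MW-2 (Δx, Δy, Δh) = (50, 50, -0.36); to MW-3 = (100, -115, +0.56).
Determinant of the coordinate differences = 50·(-115) − 100·50 = -10750.
∂h/∂x = [(-0.36)·(-115) − (+0.56)·50] / -10750 = -0.001247
∂h/∂y = [50·(+0.56) − 100·(-0.36)] / -10750 = -0.005953
Head at (125, 255) = 58.33 + (-0.001247)·(95) + (-0.005953)·(-20) = 58.33 m.
That is higher than the 57.97 m at MW-2, so the point is upgradient.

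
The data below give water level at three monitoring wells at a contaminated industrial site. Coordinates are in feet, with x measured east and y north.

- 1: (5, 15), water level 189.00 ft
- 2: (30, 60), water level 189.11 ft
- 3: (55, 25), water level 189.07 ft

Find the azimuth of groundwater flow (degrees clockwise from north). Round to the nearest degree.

209°

Three-point gradient (reference 1): Δ to 2 = (25, 45, +0.11), Δ to 3 = (50, 10, +0.07).
∂h/∂x = +0.001025, ∂h/∂y = +0.001875 (det = -2000).
Flow direction (−∇h) has components (-0.001025 E, -0.001875 N).
Azimuth = atan2(E, N) = atan2(-0.001025, -0.001875) = 208.7° ≈ 209°.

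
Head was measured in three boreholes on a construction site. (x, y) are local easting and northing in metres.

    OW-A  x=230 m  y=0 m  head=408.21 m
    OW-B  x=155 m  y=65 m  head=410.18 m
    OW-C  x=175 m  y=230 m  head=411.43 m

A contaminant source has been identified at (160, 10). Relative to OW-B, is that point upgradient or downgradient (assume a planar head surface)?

downgradient

Differences from OW-A: to OW-B (Δx, Δy, Δh) = (-75, 65, +1.97); to OW-C = (-55, 230, +3.22).
Determinant of the coordinate differences = (-75)·230 − (-55)·65 = -13675.
∂h/∂x = [(+1.97)·230 − (+3.22)·65] / -13675 = -0.01783
∂h/∂y = [(-75)·(+3.22) − (-55)·(+1.97)] / -13675 = +0.009737
Head at (160, 10) = 408.21 + (-0.01783)·(-70) + (+0.009737)·(10) = 409.56 m.
That is lower than the 410.18 m at OW-B, so the point is downgradient.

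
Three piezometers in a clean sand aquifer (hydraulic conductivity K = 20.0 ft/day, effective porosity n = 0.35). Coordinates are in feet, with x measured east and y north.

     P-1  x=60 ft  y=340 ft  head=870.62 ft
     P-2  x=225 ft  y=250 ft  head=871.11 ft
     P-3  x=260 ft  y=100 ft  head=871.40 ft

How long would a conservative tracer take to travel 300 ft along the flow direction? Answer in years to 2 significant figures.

5.5 years

Three-point gradient (reference P-1): Δ to P-2 = (165, -90, +0.49), Δ to P-3 = (200, -240, +0.78).
∂h/∂x = +0.002194, ∂h/∂y = -0.001421 (det = -21600).
|∇h| = √(0.002194² + -0.001421²) = 0.002614
Seepage velocity v = K·i/n = 20.0 × 0.002614 / 0.35 = 0.1494 ft/day.
t = 300 / 0.1494 = 2008 days = 5.5 years.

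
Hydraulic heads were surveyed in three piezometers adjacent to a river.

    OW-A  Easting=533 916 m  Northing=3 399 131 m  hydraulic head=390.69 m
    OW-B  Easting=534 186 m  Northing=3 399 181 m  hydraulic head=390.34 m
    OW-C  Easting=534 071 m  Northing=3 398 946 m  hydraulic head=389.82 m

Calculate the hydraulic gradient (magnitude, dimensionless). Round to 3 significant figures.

0.00365

Differences from OW-A: to OW-B (Δx, Δy, Δh) = (270, 50, -0.35); to OW-C = (155, -185, -0.87).
Determinant of the coordinate differences = 270·(-185) − 155·50 = -57700.
∂h/∂x = [(-0.35)·(-185) − (-0.87)·50] / -57700 = -0.001876
∂h/∂y = [270·(-0.87) − 155·(-0.35)] / -57700 = +0.003131
|∇h| = √(-0.001876² + 0.003131²) = 0.00365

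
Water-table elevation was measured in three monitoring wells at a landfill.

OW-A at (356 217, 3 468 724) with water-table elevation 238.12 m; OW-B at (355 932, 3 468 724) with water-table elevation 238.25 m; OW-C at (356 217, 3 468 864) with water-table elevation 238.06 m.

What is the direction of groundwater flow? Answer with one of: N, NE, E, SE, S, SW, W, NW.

∂h/∂x = (238.25 − 238.12) / (355932 − 356217) = -0.0004561
∂h/∂y = (238.06 − 238.12) / (3468864 − 3468724) = -0.0004286
Flow = −∇h = (+0.0004561 east, +0.0004286 north), which points northeast.

NE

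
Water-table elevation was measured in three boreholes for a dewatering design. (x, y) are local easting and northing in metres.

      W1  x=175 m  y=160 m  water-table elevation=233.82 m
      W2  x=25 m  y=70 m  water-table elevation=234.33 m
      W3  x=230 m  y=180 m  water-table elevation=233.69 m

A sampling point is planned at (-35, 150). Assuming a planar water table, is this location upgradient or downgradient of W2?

Differences from W1: to W2 (Δx, Δy, Δh) = (-150, -90, +0.51); to W3 = (55, 20, -0.13).
Solve a·Δx + b·Δy = Δh: det = (-150)·20 − 55·(-90) = 1950.
∂h/∂x = [(+0.51)·20 − (-0.13)·(-90)] / 1950 = -0.0007692
∂h/∂y = [(-150)·(-0.13) − 55·(+0.51)] / 1950 = -0.004385
Head at (-35, 150) = 233.82 + (-0.0007692)·(-210) + (-0.004385)·(-10) = 234.03 m.
That is lower than the 234.33 m at W2, so the point is downgradient.

downgradient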